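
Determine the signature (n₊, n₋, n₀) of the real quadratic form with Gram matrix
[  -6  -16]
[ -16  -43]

step 0: pivot -6 → sign −
step 1: pivot -1/3 → sign −
signature = (0, 2, 0)

Answer: (0, 2, 0)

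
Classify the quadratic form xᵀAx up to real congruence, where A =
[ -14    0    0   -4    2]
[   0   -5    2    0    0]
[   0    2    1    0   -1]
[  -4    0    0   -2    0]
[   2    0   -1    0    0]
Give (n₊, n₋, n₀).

Answer: (2, 3, 0)

Derivation:
step 0: pivot -14 → sign −
step 1: pivot -5 → sign −
step 2: pivot 9/5 → sign +
step 3: pivot -6/7 → sign −
step 4: pivot 1/9 → sign +
signature = (2, 3, 0)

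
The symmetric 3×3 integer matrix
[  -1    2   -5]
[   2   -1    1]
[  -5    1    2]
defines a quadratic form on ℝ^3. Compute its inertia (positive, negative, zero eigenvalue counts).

step 0: pivot -1 → sign −
step 1: pivot 3 → sign +
step 2: row/col 2 already zero → sign 0
signature = (1, 1, 1)

Answer: (1, 1, 1)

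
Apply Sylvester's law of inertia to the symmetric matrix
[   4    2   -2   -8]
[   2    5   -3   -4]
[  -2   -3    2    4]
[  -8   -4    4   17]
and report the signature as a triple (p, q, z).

Answer: (3, 0, 1)

Derivation:
step 0: pivot 4 → sign +
step 1: pivot 4 → sign +
step 2: pivot 1 → sign +
step 3: row/col 3 already zero → sign 0
signature = (3, 0, 1)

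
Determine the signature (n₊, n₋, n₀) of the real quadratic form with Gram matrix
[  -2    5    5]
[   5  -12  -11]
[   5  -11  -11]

Answer: (1, 2, 0)

Derivation:
step 0: pivot -2 → sign −
step 1: pivot 1/2 → sign +
step 2: pivot -3 → sign −
signature = (1, 2, 0)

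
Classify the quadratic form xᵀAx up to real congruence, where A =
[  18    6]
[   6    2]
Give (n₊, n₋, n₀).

Answer: (1, 0, 1)

Derivation:
step 0: pivot 18 → sign +
step 1: row/col 1 already zero → sign 0
signature = (1, 0, 1)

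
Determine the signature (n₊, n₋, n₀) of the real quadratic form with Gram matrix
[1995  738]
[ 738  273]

Answer: (1, 1, 0)

Derivation:
step 0: pivot 1995 → sign +
step 1: pivot -3/665 → sign −
signature = (1, 1, 0)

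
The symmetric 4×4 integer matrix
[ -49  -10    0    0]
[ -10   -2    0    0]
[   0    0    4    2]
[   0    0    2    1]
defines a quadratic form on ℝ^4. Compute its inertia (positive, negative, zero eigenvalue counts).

Answer: (2, 1, 1)

Derivation:
step 0: pivot -49 → sign −
step 1: pivot 2/49 → sign +
step 2: pivot 4 → sign +
step 3: row/col 3 already zero → sign 0
signature = (2, 1, 1)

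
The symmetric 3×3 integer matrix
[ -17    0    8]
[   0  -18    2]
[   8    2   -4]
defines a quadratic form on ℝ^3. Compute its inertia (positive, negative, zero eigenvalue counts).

Answer: (0, 3, 0)

Derivation:
step 0: pivot -17 → sign −
step 1: pivot -18 → sign −
step 2: pivot -2/153 → sign −
signature = (0, 3, 0)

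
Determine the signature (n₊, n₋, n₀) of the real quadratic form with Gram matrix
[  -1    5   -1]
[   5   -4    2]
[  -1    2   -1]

Answer: (1, 2, 0)

Derivation:
step 0: pivot -1 → sign −
step 1: pivot 21 → sign +
step 2: pivot -3/7 → sign −
signature = (1, 2, 0)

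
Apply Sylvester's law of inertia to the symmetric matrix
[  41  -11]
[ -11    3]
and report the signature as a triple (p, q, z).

step 0: pivot 41 → sign +
step 1: pivot 2/41 → sign +
signature = (2, 0, 0)

Answer: (2, 0, 0)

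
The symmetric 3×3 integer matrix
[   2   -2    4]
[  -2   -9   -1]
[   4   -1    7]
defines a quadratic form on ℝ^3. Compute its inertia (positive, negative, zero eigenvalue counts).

step 0: pivot 2 → sign +
step 1: pivot -11 → sign −
step 2: pivot -2/11 → sign −
signature = (1, 2, 0)

Answer: (1, 2, 0)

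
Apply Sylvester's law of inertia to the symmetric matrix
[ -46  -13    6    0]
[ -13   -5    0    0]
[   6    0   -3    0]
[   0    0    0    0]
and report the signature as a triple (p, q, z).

Answer: (0, 3, 1)

Derivation:
step 0: pivot -46 → sign −
step 1: pivot -61/46 → sign −
step 2: pivot -3/61 → sign −
step 3: row/col 3 already zero → sign 0
signature = (0, 3, 1)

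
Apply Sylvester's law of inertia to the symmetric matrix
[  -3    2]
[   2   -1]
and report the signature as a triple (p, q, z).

Answer: (1, 1, 0)

Derivation:
step 0: pivot -3 → sign −
step 1: pivot 1/3 → sign +
signature = (1, 1, 0)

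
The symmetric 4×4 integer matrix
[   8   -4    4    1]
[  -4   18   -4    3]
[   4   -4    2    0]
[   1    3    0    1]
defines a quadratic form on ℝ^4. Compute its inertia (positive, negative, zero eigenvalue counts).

Answer: (3, 1, 0)

Derivation:
step 0: pivot 8 → sign +
step 1: pivot 16 → sign +
step 2: pivot -1/4 → sign −
step 3: pivot 1/8 → sign +
signature = (3, 1, 0)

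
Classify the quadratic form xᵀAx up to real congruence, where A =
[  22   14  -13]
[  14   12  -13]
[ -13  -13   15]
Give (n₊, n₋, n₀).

step 0: pivot 22 → sign +
step 1: pivot 34/11 → sign +
step 2: pivot 3/34 → sign +
signature = (3, 0, 0)

Answer: (3, 0, 0)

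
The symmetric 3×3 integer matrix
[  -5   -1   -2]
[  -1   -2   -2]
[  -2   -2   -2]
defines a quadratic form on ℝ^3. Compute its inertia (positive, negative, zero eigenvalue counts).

step 0: pivot -5 → sign −
step 1: pivot -9/5 → sign −
step 2: pivot 2/9 → sign +
signature = (1, 2, 0)

Answer: (1, 2, 0)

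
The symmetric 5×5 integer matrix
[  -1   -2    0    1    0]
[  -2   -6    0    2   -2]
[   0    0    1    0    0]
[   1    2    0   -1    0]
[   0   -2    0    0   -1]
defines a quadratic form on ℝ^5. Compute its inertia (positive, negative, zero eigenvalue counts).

Answer: (2, 2, 1)

Derivation:
step 0: pivot -1 → sign −
step 1: pivot -2 → sign −
step 2: pivot 1 → sign +
step 3: pivot 1 → sign +
step 4: row/col 4 already zero → sign 0
signature = (2, 2, 1)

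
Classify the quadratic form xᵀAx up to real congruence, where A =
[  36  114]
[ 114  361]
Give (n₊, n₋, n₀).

step 0: pivot 36 → sign +
step 1: row/col 1 already zero → sign 0
signature = (1, 0, 1)

Answer: (1, 0, 1)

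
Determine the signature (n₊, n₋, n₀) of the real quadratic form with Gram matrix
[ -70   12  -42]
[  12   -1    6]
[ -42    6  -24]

step 0: pivot -70 → sign −
step 1: pivot 37/35 → sign +
step 2: pivot -6/37 → sign −
signature = (1, 2, 0)

Answer: (1, 2, 0)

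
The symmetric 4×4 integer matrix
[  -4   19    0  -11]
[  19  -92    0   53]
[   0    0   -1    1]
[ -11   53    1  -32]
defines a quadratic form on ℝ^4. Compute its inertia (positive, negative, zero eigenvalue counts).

step 0: pivot -4 → sign −
step 1: pivot -7/4 → sign −
step 2: pivot -1 → sign −
step 3: pivot -3/7 → sign −
signature = (0, 4, 0)

Answer: (0, 4, 0)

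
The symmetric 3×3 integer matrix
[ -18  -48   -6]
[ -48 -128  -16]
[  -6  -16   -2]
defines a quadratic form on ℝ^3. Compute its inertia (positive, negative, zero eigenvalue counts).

Answer: (0, 1, 2)

Derivation:
step 0: pivot -18 → sign −
step 1: row/col 1 already zero → sign 0
step 2: row/col 2 already zero → sign 0
signature = (0, 1, 2)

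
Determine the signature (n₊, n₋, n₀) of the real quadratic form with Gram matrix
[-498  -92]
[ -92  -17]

Answer: (0, 2, 0)

Derivation:
step 0: pivot -498 → sign −
step 1: pivot -1/249 → sign −
signature = (0, 2, 0)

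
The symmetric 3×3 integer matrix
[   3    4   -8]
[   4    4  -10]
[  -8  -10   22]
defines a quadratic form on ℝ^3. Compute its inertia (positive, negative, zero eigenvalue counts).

Answer: (2, 1, 0)

Derivation:
step 0: pivot 3 → sign +
step 1: pivot -4/3 → sign −
step 2: pivot 1 → sign +
signature = (2, 1, 0)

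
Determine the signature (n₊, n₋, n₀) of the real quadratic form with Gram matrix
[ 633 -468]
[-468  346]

Answer: (1, 1, 0)

Derivation:
step 0: pivot 633 → sign +
step 1: pivot -2/211 → sign −
signature = (1, 1, 0)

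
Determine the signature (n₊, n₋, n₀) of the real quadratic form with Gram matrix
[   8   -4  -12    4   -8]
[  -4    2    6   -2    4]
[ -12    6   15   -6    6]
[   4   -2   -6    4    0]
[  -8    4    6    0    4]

step 0: pivot 8 → sign +
step 1: pivot -3 → sign −
step 2: pivot 2 → sign +
step 3: row/col 3 already zero → sign 0
step 4: row/col 4 already zero → sign 0
signature = (2, 1, 2)

Answer: (2, 1, 2)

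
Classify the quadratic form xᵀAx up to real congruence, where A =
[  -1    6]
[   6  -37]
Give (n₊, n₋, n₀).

Answer: (0, 2, 0)

Derivation:
step 0: pivot -1 → sign −
step 1: pivot -1 → sign −
signature = (0, 2, 0)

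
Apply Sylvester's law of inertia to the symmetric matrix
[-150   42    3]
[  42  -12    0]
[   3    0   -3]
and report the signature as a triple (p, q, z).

Answer: (0, 2, 1)

Derivation:
step 0: pivot -150 → sign −
step 1: pivot -6/25 → sign −
step 2: row/col 2 already zero → sign 0
signature = (0, 2, 1)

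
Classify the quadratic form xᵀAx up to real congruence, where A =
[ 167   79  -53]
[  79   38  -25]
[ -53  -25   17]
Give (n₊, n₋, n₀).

step 0: pivot 167 → sign +
step 1: pivot 105/167 → sign +
step 2: pivot 6/35 → sign +
signature = (3, 0, 0)

Answer: (3, 0, 0)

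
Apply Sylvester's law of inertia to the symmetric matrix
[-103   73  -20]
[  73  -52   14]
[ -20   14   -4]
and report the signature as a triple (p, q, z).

step 0: pivot -103 → sign −
step 1: pivot -27/103 → sign −
step 2: row/col 2 already zero → sign 0
signature = (0, 2, 1)

Answer: (0, 2, 1)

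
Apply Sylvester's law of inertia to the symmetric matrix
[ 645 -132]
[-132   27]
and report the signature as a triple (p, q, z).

step 0: pivot 645 → sign +
step 1: pivot -3/215 → sign −
signature = (1, 1, 0)

Answer: (1, 1, 0)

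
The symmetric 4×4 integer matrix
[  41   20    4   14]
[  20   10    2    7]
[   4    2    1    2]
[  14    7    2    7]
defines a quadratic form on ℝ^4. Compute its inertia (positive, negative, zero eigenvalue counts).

step 0: pivot 41 → sign +
step 1: pivot 10/41 → sign +
step 2: pivot 3/5 → sign +
step 3: pivot 3/2 → sign +
signature = (4, 0, 0)

Answer: (4, 0, 0)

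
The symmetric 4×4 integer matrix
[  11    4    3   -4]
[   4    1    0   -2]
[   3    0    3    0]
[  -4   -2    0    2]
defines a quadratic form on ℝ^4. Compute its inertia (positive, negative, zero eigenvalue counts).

step 0: pivot 11 → sign +
step 1: pivot -5/11 → sign −
step 2: pivot 24/5 → sign +
step 3: row/col 3 already zero → sign 0
signature = (2, 1, 1)

Answer: (2, 1, 1)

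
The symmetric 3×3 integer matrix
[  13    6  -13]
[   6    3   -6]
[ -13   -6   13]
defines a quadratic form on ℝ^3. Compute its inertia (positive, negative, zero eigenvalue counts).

Answer: (2, 0, 1)

Derivation:
step 0: pivot 13 → sign +
step 1: pivot 3/13 → sign +
step 2: row/col 2 already zero → sign 0
signature = (2, 0, 1)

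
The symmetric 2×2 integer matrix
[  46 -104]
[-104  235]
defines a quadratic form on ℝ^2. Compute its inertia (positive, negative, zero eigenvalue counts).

Answer: (1, 1, 0)

Derivation:
step 0: pivot 46 → sign +
step 1: pivot -3/23 → sign −
signature = (1, 1, 0)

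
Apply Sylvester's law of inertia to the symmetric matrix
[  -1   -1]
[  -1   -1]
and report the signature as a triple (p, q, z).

Answer: (0, 1, 1)

Derivation:
step 0: pivot -1 → sign −
step 1: row/col 1 already zero → sign 0
signature = (0, 1, 1)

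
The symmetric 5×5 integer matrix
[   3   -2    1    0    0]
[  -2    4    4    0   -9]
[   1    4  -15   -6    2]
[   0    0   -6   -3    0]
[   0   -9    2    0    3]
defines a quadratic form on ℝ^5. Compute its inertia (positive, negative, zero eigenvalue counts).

step 0: pivot 3 → sign +
step 1: pivot 8/3 → sign +
step 2: pivot -47/2 → sign −
step 3: pivot -69/47 → sign −
step 4: pivot 1/46 → sign +
signature = (3, 2, 0)

Answer: (3, 2, 0)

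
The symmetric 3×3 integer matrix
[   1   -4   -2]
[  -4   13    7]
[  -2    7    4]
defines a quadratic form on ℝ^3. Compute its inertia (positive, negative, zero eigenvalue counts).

Answer: (2, 1, 0)

Derivation:
step 0: pivot 1 → sign +
step 1: pivot -3 → sign −
step 2: pivot 1/3 → sign +
signature = (2, 1, 0)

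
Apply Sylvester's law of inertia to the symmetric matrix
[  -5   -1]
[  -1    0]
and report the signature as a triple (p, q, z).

Answer: (1, 1, 0)

Derivation:
step 0: pivot -5 → sign −
step 1: pivot 1/5 → sign +
signature = (1, 1, 0)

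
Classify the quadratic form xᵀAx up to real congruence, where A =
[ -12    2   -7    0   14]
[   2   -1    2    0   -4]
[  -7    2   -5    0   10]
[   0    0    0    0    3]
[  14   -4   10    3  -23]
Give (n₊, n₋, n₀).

Answer: (2, 3, 0)

Derivation:
step 0: pivot -12 → sign −
step 1: pivot -2/3 → sign −
step 2: pivot 1/8 → sign +
step 3: pivot -3 → sign −
step 4: pivot 3 → sign +
signature = (2, 3, 0)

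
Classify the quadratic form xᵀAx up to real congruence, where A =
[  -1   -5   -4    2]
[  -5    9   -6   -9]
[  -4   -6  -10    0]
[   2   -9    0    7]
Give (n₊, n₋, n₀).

step 0: pivot -1 → sign −
step 1: pivot 34 → sign +
step 2: pivot 4/17 → sign +
step 3: pivot 1/4 → sign +
signature = (3, 1, 0)

Answer: (3, 1, 0)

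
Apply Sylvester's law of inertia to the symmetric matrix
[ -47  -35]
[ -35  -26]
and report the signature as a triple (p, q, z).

step 0: pivot -47 → sign −
step 1: pivot 3/47 → sign +
signature = (1, 1, 0)

Answer: (1, 1, 0)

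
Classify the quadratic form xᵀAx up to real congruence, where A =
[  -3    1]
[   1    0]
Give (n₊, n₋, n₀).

Answer: (1, 1, 0)

Derivation:
step 0: pivot -3 → sign −
step 1: pivot 1/3 → sign +
signature = (1, 1, 0)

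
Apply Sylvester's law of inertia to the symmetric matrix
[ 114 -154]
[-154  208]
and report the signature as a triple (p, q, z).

step 0: pivot 114 → sign +
step 1: pivot -2/57 → sign −
signature = (1, 1, 0)

Answer: (1, 1, 0)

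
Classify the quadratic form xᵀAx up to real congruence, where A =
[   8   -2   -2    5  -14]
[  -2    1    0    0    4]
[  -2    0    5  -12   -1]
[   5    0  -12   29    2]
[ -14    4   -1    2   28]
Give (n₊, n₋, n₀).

step 0: pivot 8 → sign +
step 1: pivot 1/2 → sign +
step 2: pivot 4 → sign +
step 3: pivot 3/16 → sign +
step 4: pivot -1 → sign −
signature = (4, 1, 0)

Answer: (4, 1, 0)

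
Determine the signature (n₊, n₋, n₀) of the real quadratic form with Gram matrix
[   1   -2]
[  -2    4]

step 0: pivot 1 → sign +
step 1: row/col 1 already zero → sign 0
signature = (1, 0, 1)

Answer: (1, 0, 1)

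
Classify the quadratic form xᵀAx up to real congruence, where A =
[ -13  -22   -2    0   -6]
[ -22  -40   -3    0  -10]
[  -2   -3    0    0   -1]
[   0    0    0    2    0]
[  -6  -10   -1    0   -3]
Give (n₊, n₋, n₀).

Answer: (2, 3, 0)

Derivation:
step 0: pivot -13 → sign −
step 1: pivot -36/13 → sign −
step 2: pivot 13/36 → sign +
step 3: pivot 2 → sign +
step 4: pivot -3/13 → sign −
signature = (2, 3, 0)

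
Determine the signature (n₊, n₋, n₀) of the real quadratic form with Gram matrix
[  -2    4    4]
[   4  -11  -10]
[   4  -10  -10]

step 0: pivot -2 → sign −
step 1: pivot -3 → sign −
step 2: pivot -2/3 → sign −
signature = (0, 3, 0)

Answer: (0, 3, 0)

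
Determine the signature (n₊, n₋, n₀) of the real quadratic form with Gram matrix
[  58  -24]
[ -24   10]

Answer: (2, 0, 0)

Derivation:
step 0: pivot 58 → sign +
step 1: pivot 2/29 → sign +
signature = (2, 0, 0)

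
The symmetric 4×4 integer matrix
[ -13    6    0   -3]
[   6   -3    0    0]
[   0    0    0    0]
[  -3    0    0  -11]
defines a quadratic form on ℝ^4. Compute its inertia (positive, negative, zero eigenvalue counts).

Answer: (0, 3, 1)

Derivation:
step 0: pivot -13 → sign −
step 1: pivot -3/13 → sign −
step 2: pivot -2 → sign −
step 3: row/col 3 already zero → sign 0
signature = (0, 3, 1)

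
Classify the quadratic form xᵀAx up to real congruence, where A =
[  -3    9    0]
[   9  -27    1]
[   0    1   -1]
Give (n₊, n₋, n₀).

Answer: (1, 2, 0)

Derivation:
step 0: pivot -3 → sign −
step 1: pivot -1 → sign −
step 2: pivot 1 → sign +
signature = (1, 2, 0)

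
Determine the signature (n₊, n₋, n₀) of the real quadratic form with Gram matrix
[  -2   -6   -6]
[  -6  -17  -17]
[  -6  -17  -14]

step 0: pivot -2 → sign −
step 1: pivot 1 → sign +
step 2: pivot 3 → sign +
signature = (2, 1, 0)

Answer: (2, 1, 0)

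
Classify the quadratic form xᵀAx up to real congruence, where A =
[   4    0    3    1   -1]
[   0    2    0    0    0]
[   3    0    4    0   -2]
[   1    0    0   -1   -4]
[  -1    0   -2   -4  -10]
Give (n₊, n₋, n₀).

step 0: pivot 4 → sign +
step 1: pivot 2 → sign +
step 2: pivot 7/4 → sign +
step 3: pivot -11/7 → sign −
step 4: pivot 6/11 → sign +
signature = (4, 1, 0)

Answer: (4, 1, 0)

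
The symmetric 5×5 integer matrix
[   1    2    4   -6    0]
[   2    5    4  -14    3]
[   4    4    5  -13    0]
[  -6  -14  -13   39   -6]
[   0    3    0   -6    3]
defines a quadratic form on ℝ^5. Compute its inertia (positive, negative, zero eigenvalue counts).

Answer: (3, 2, 0)

Derivation:
step 0: pivot 1 → sign +
step 1: pivot 1 → sign +
step 2: pivot -27 → sign −
step 3: pivot -2/3 → sign −
step 4: pivot 2 → sign +
signature = (3, 2, 0)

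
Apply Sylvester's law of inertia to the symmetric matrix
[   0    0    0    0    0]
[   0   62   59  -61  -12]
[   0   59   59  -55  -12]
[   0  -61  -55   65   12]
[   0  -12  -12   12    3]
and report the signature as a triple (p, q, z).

step 0: pivot 62 → sign +
step 1: pivot 177/62 → sign +
step 2: pivot 102/59 → sign +
step 3: pivot 3/17 → sign +
step 4: row/col 4 already zero → sign 0
signature = (4, 0, 1)

Answer: (4, 0, 1)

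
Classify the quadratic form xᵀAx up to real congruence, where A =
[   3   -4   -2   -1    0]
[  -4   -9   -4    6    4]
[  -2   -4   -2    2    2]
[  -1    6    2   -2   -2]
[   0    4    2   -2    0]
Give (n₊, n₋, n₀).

Answer: (3, 2, 0)

Derivation:
step 0: pivot 3 → sign +
step 1: pivot -43/3 → sign −
step 2: pivot -10/43 → sign −
step 3: pivot 11/5 → sign +
step 4: pivot 6/11 → sign +
signature = (3, 2, 0)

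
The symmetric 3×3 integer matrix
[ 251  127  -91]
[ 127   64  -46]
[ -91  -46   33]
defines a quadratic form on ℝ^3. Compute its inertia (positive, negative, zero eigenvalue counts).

step 0: pivot 251 → sign +
step 1: pivot -65/251 → sign −
step 2: pivot 1/65 → sign +
signature = (2, 1, 0)

Answer: (2, 1, 0)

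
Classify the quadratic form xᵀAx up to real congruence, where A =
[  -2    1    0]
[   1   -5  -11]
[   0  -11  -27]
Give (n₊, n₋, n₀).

step 0: pivot -2 → sign −
step 1: pivot -9/2 → sign −
step 2: pivot -1/9 → sign −
signature = (0, 3, 0)

Answer: (0, 3, 0)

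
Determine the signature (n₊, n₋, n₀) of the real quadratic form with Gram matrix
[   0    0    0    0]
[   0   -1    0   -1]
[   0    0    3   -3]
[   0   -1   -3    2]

Answer: (1, 1, 2)

Derivation:
step 0: pivot -1 → sign −
step 1: pivot 3 → sign +
step 2: row/col 2 already zero → sign 0
step 3: row/col 3 already zero → sign 0
signature = (1, 1, 2)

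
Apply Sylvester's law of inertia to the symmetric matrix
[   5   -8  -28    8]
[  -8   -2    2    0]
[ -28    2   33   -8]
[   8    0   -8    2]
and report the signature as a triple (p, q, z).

Answer: (2, 2, 0)

Derivation:
step 0: pivot 5 → sign +
step 1: pivot -74/5 → sign −
step 2: pivot -1/37 → sign −
step 3: pivot 2 → sign +
signature = (2, 2, 0)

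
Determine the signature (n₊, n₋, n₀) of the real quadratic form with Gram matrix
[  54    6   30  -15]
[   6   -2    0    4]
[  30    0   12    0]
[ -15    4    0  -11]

step 0: pivot 54 → sign +
step 1: pivot -8/3 → sign −
step 2: pivot -1/2 → sign −
step 3: row/col 3 already zero → sign 0
signature = (1, 2, 1)

Answer: (1, 2, 1)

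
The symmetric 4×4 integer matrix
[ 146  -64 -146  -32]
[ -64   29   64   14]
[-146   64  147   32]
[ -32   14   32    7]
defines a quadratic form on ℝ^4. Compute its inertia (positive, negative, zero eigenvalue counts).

Answer: (3, 1, 0)

Derivation:
step 0: pivot 146 → sign +
step 1: pivot 69/73 → sign +
step 2: pivot 1 → sign +
step 3: pivot -1/69 → sign −
signature = (3, 1, 0)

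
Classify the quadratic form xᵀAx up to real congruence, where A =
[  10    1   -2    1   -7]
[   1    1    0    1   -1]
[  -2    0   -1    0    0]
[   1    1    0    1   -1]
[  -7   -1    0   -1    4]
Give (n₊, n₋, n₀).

step 0: pivot 10 → sign +
step 1: pivot 9/10 → sign +
step 2: pivot -13/9 → sign −
step 3: pivot 3/13 → sign +
step 4: row/col 4 already zero → sign 0
signature = (3, 1, 1)

Answer: (3, 1, 1)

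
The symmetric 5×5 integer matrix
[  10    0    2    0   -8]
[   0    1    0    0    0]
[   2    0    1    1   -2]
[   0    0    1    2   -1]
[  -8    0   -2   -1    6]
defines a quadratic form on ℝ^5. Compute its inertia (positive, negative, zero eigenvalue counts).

Answer: (4, 1, 0)

Derivation:
step 0: pivot 10 → sign +
step 1: pivot 1 → sign +
step 2: pivot 3/5 → sign +
step 3: pivot 1/3 → sign +
step 4: pivot -1 → sign −
signature = (4, 1, 0)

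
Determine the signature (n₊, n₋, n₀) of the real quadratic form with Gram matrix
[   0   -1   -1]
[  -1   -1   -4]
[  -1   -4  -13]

step 0: pivot -1 → sign −
step 1: pivot 1 → sign +
step 2: pivot -6 → sign −
signature = (1, 2, 0)

Answer: (1, 2, 0)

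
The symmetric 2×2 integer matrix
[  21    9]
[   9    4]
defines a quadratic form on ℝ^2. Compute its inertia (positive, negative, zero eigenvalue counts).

step 0: pivot 21 → sign +
step 1: pivot 1/7 → sign +
signature = (2, 0, 0)

Answer: (2, 0, 0)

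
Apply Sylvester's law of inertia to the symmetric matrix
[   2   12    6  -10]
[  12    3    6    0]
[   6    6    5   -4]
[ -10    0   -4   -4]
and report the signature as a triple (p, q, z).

step 0: pivot 2 → sign +
step 1: pivot -69 → sign −
step 2: pivot 1/23 → sign +
step 3: pivot -2 → sign −
signature = (2, 2, 0)

Answer: (2, 2, 0)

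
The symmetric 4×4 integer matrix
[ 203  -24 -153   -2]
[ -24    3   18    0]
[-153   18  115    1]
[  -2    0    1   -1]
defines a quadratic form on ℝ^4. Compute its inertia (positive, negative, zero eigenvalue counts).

step 0: pivot 203 → sign +
step 1: pivot 33/203 → sign +
step 2: pivot -4/11 → sign −
step 3: pivot -1/4 → sign −
signature = (2, 2, 0)

Answer: (2, 2, 0)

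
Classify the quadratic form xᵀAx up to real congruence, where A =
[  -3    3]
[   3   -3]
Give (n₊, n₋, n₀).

step 0: pivot -3 → sign −
step 1: row/col 1 already zero → sign 0
signature = (0, 1, 1)

Answer: (0, 1, 1)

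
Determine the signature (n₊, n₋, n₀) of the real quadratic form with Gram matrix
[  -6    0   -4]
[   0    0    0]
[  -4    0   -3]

step 0: pivot -6 → sign −
step 1: pivot -1/3 → sign −
step 2: row/col 2 already zero → sign 0
signature = (0, 2, 1)

Answer: (0, 2, 1)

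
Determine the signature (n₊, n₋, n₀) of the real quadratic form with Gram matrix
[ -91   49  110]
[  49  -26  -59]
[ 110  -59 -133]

step 0: pivot -91 → sign −
step 1: pivot 5/13 → sign +
step 2: pivot -6/35 → sign −
signature = (1, 2, 0)

Answer: (1, 2, 0)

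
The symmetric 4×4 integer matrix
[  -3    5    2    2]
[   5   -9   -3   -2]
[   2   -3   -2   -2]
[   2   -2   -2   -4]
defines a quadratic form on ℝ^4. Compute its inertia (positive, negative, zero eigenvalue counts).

Answer: (0, 3, 1)

Derivation:
step 0: pivot -3 → sign −
step 1: pivot -2/3 → sign −
step 2: pivot -1/2 → sign −
step 3: row/col 3 already zero → sign 0
signature = (0, 3, 1)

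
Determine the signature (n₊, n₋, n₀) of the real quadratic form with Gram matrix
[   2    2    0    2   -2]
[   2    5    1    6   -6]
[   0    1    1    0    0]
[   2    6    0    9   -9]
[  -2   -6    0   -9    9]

Answer: (3, 1, 1)

Derivation:
step 0: pivot 2 → sign +
step 1: pivot 3 → sign +
step 2: pivot 2/3 → sign +
step 3: pivot -1 → sign −
step 4: row/col 4 already zero → sign 0
signature = (3, 1, 1)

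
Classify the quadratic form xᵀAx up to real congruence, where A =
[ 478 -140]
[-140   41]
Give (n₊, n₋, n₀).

step 0: pivot 478 → sign +
step 1: pivot -1/239 → sign −
signature = (1, 1, 0)

Answer: (1, 1, 0)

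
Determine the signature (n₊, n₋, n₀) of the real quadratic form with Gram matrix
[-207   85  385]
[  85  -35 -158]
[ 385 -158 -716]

Answer: (1, 2, 0)

Derivation:
step 0: pivot -207 → sign −
step 1: pivot -20/207 → sign −
step 2: pivot 3/20 → sign +
signature = (1, 2, 0)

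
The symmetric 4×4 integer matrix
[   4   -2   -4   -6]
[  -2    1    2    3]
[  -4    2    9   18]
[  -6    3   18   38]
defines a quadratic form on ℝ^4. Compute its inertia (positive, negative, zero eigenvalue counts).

Answer: (3, 0, 1)

Derivation:
step 0: pivot 4 → sign +
step 1: pivot 5 → sign +
step 2: pivot 1/5 → sign +
step 3: row/col 3 already zero → sign 0
signature = (3, 0, 1)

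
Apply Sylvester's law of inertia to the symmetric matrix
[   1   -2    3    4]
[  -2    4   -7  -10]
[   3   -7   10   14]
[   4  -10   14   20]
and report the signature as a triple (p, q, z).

step 0: pivot 1 → sign +
step 1: pivot 1 → sign +
step 2: pivot -1 → sign −
step 3: row/col 3 already zero → sign 0
signature = (2, 1, 1)

Answer: (2, 1, 1)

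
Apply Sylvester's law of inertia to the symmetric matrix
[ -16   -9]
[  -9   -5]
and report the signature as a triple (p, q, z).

Answer: (1, 1, 0)

Derivation:
step 0: pivot -16 → sign −
step 1: pivot 1/16 → sign +
signature = (1, 1, 0)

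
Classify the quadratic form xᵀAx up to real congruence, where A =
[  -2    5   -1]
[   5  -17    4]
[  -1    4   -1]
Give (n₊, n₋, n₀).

Answer: (0, 2, 1)

Derivation:
step 0: pivot -2 → sign −
step 1: pivot -9/2 → sign −
step 2: row/col 2 already zero → sign 0
signature = (0, 2, 1)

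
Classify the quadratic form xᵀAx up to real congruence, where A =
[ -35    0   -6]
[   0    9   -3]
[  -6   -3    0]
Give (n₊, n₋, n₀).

step 0: pivot -35 → sign −
step 1: pivot 9 → sign +
step 2: pivot 1/35 → sign +
signature = (2, 1, 0)

Answer: (2, 1, 0)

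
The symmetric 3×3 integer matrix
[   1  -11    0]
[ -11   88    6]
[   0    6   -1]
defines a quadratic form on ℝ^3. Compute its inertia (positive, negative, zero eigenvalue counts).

step 0: pivot 1 → sign +
step 1: pivot -33 → sign −
step 2: pivot 1/11 → sign +
signature = (2, 1, 0)

Answer: (2, 1, 0)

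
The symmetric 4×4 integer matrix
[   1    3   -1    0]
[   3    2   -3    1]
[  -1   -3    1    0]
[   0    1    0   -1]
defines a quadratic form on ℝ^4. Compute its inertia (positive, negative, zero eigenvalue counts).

step 0: pivot 1 → sign +
step 1: pivot -7 → sign −
step 2: pivot -6/7 → sign −
step 3: row/col 3 already zero → sign 0
signature = (1, 2, 1)

Answer: (1, 2, 1)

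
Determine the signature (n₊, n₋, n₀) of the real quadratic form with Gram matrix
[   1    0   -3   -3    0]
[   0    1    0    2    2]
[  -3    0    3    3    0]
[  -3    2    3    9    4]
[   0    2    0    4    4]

step 0: pivot 1 → sign +
step 1: pivot 1 → sign +
step 2: pivot -6 → sign −
step 3: pivot 2 → sign +
step 4: row/col 4 already zero → sign 0
signature = (3, 1, 1)

Answer: (3, 1, 1)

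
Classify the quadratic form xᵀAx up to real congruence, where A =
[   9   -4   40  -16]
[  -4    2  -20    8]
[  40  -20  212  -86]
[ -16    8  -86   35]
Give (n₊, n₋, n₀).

Answer: (3, 0, 1)

Derivation:
step 0: pivot 9 → sign +
step 1: pivot 2/9 → sign +
step 2: pivot 12 → sign +
step 3: row/col 3 already zero → sign 0
signature = (3, 0, 1)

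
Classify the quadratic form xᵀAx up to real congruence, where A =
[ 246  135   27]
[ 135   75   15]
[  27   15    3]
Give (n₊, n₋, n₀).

Answer: (2, 0, 1)

Derivation:
step 0: pivot 246 → sign +
step 1: pivot 75/82 → sign +
step 2: row/col 2 already zero → sign 0
signature = (2, 0, 1)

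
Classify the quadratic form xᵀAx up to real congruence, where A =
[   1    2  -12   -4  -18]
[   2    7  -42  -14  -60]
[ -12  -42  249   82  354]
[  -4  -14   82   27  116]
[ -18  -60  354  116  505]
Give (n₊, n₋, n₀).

step 0: pivot 1 → sign +
step 1: pivot 3 → sign +
step 2: pivot -3 → sign −
step 3: pivot 1/3 → sign +
step 4: pivot 1 → sign +
signature = (4, 1, 0)

Answer: (4, 1, 0)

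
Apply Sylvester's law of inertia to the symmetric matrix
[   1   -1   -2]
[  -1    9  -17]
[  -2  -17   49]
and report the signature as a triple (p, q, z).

step 0: pivot 1 → sign +
step 1: pivot 8 → sign +
step 2: pivot -1/8 → sign −
signature = (2, 1, 0)

Answer: (2, 1, 0)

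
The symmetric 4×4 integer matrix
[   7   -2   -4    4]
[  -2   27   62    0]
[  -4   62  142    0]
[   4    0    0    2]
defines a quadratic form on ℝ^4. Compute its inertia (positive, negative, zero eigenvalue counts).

Answer: (2, 2, 0)

Derivation:
step 0: pivot 7 → sign +
step 1: pivot 185/7 → sign +
step 2: pivot -78/185 → sign −
step 3: pivot -2/39 → sign −
signature = (2, 2, 0)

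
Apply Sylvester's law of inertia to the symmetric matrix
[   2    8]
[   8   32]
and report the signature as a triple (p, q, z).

Answer: (1, 0, 1)

Derivation:
step 0: pivot 2 → sign +
step 1: row/col 1 already zero → sign 0
signature = (1, 0, 1)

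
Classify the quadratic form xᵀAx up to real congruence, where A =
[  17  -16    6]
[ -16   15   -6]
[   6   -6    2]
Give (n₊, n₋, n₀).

step 0: pivot 17 → sign +
step 1: pivot -1/17 → sign −
step 2: pivot 2 → sign +
signature = (2, 1, 0)

Answer: (2, 1, 0)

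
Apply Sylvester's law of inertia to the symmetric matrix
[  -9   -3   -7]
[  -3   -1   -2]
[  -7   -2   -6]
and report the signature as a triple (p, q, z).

step 0: pivot -9 → sign −
step 1: pivot -5/9 → sign −
step 2: pivot 1/5 → sign +
signature = (1, 2, 0)

Answer: (1, 2, 0)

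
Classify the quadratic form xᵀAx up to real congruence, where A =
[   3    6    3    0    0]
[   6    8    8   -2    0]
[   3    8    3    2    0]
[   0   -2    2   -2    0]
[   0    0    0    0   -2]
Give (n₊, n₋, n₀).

Answer: (2, 3, 0)

Derivation:
step 0: pivot 3 → sign +
step 1: pivot -4 → sign −
step 2: pivot 1 → sign +
step 3: pivot -2 → sign −
step 4: pivot -2 → sign −
signature = (2, 3, 0)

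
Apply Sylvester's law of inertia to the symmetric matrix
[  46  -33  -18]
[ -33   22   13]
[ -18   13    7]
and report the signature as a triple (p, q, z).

step 0: pivot 46 → sign +
step 1: pivot -77/46 → sign −
step 2: pivot -3/77 → sign −
signature = (1, 2, 0)

Answer: (1, 2, 0)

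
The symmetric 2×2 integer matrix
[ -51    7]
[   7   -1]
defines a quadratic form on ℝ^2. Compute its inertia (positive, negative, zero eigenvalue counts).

Answer: (0, 2, 0)

Derivation:
step 0: pivot -51 → sign −
step 1: pivot -2/51 → sign −
signature = (0, 2, 0)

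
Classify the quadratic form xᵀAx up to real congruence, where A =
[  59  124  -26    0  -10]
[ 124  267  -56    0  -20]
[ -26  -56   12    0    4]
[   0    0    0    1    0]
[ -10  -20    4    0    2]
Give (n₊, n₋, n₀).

step 0: pivot 59 → sign +
step 1: pivot 377/59 → sign +
step 2: pivot 96/377 → sign +
step 3: pivot 1 → sign +
step 4: row/col 4 already zero → sign 0
signature = (4, 0, 1)

Answer: (4, 0, 1)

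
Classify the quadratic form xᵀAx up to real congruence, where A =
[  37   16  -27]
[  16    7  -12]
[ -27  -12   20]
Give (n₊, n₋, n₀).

step 0: pivot 37 → sign +
step 1: pivot 3/37 → sign +
step 2: pivot -1 → sign −
signature = (2, 1, 0)

Answer: (2, 1, 0)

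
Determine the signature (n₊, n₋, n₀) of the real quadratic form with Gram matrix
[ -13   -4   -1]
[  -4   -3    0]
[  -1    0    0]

Answer: (1, 2, 0)

Derivation:
step 0: pivot -13 → sign −
step 1: pivot -23/13 → sign −
step 2: pivot 3/23 → sign +
signature = (1, 2, 0)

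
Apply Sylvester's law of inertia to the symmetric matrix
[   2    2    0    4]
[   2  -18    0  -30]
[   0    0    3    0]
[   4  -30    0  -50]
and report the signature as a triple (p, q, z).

Answer: (2, 2, 0)

Derivation:
step 0: pivot 2 → sign +
step 1: pivot -20 → sign −
step 2: pivot 3 → sign +
step 3: pivot -1/5 → sign −
signature = (2, 2, 0)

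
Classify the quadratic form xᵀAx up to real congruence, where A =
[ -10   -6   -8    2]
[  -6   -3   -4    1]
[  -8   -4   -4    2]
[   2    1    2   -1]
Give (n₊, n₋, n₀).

Answer: (2, 2, 0)

Derivation:
step 0: pivot -10 → sign −
step 1: pivot 3/5 → sign +
step 2: pivot 4/3 → sign +
step 3: pivot -1 → sign −
signature = (2, 2, 0)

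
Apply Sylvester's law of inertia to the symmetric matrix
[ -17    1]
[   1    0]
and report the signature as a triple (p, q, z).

Answer: (1, 1, 0)

Derivation:
step 0: pivot -17 → sign −
step 1: pivot 1/17 → sign +
signature = (1, 1, 0)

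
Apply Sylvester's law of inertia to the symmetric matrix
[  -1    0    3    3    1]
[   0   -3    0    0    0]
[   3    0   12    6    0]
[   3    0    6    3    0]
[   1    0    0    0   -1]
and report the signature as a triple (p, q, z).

Answer: (2, 3, 0)

Derivation:
step 0: pivot -1 → sign −
step 1: pivot -3 → sign −
step 2: pivot 21 → sign +
step 3: pivot 9/7 → sign +
step 4: pivot -1 → sign −
signature = (2, 3, 0)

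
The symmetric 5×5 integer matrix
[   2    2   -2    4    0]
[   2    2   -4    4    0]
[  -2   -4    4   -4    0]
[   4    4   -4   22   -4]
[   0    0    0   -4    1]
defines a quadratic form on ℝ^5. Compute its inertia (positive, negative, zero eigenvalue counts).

Answer: (3, 2, 0)

Derivation:
step 0: pivot 2 → sign +
step 1: pivot 2 → sign +
step 2: pivot -2 → sign −
step 3: pivot 14 → sign +
step 4: pivot -1/7 → sign −
signature = (3, 2, 0)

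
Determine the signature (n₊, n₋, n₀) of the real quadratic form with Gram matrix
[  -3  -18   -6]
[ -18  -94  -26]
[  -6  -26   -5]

step 0: pivot -3 → sign −
step 1: pivot 14 → sign +
step 2: pivot -1/7 → sign −
signature = (1, 2, 0)

Answer: (1, 2, 0)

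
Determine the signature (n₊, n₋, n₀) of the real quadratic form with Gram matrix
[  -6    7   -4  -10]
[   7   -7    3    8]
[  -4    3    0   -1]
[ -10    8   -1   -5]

step 0: pivot -6 → sign −
step 1: pivot 7/6 → sign +
step 2: pivot 2/7 → sign +
step 3: pivot -1/2 → sign −
signature = (2, 2, 0)

Answer: (2, 2, 0)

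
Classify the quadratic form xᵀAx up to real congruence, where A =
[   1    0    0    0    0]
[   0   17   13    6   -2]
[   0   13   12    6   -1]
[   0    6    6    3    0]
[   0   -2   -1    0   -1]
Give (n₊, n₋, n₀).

step 0: pivot 1 → sign +
step 1: pivot 17 → sign +
step 2: pivot 35/17 → sign +
step 3: pivot -3/35 → sign −
step 4: row/col 4 already zero → sign 0
signature = (3, 1, 1)

Answer: (3, 1, 1)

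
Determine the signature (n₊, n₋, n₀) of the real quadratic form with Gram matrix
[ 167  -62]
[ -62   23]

step 0: pivot 167 → sign +
step 1: pivot -3/167 → sign −
signature = (1, 1, 0)

Answer: (1, 1, 0)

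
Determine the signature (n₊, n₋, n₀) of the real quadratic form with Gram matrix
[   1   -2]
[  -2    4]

Answer: (1, 0, 1)

Derivation:
step 0: pivot 1 → sign +
step 1: row/col 1 already zero → sign 0
signature = (1, 0, 1)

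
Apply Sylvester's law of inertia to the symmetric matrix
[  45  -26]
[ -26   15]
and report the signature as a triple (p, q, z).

Answer: (1, 1, 0)

Derivation:
step 0: pivot 45 → sign +
step 1: pivot -1/45 → sign −
signature = (1, 1, 0)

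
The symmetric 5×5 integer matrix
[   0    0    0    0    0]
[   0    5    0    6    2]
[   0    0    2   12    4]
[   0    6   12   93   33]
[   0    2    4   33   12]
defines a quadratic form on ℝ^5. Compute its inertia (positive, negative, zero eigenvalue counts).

Answer: (4, 0, 1)

Derivation:
step 0: pivot 5 → sign +
step 1: pivot 2 → sign +
step 2: pivot 69/5 → sign +
step 3: pivot 1/23 → sign +
step 4: row/col 4 already zero → sign 0
signature = (4, 0, 1)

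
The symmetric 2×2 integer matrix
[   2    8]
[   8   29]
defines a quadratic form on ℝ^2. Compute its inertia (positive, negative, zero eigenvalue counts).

step 0: pivot 2 → sign +
step 1: pivot -3 → sign −
signature = (1, 1, 0)

Answer: (1, 1, 0)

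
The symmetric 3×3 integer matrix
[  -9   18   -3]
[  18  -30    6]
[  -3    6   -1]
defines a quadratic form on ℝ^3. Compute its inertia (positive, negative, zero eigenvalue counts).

Answer: (1, 1, 1)

Derivation:
step 0: pivot -9 → sign −
step 1: pivot 6 → sign +
step 2: row/col 2 already zero → sign 0
signature = (1, 1, 1)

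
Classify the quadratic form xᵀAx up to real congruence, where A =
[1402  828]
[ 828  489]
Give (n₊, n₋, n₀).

Answer: (1, 1, 0)

Derivation:
step 0: pivot 1402 → sign +
step 1: pivot -3/701 → sign −
signature = (1, 1, 0)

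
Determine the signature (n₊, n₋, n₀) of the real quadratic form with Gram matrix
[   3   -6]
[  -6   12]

Answer: (1, 0, 1)

Derivation:
step 0: pivot 3 → sign +
step 1: row/col 1 already zero → sign 0
signature = (1, 0, 1)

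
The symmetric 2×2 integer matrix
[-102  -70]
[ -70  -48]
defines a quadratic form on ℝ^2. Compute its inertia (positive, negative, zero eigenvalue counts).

Answer: (1, 1, 0)

Derivation:
step 0: pivot -102 → sign −
step 1: pivot 2/51 → sign +
signature = (1, 1, 0)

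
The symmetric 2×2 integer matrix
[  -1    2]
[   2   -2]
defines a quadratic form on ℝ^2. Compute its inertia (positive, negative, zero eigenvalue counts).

Answer: (1, 1, 0)

Derivation:
step 0: pivot -1 → sign −
step 1: pivot 2 → sign +
signature = (1, 1, 0)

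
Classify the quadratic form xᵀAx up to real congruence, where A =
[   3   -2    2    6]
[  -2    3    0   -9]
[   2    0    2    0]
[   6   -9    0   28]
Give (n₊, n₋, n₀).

step 0: pivot 3 → sign +
step 1: pivot 5/3 → sign +
step 2: pivot -2/5 → sign −
step 3: pivot 1 → sign +
signature = (3, 1, 0)

Answer: (3, 1, 0)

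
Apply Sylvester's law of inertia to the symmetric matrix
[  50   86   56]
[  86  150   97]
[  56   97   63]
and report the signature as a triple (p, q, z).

step 0: pivot 50 → sign +
step 1: pivot 52/25 → sign +
step 2: pivot 3/52 → sign +
signature = (3, 0, 0)

Answer: (3, 0, 0)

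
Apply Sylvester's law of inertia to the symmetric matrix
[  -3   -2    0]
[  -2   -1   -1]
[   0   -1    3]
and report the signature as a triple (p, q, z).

step 0: pivot -3 → sign −
step 1: pivot 1/3 → sign +
step 2: row/col 2 already zero → sign 0
signature = (1, 1, 1)

Answer: (1, 1, 1)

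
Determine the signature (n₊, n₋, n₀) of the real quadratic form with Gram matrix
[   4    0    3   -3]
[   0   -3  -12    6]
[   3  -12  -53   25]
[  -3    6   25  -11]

step 0: pivot 4 → sign +
step 1: pivot -3 → sign −
step 2: pivot -29/4 → sign −
step 3: pivot 6/29 → sign +
signature = (2, 2, 0)

Answer: (2, 2, 0)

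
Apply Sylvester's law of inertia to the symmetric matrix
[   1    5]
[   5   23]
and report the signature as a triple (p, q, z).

step 0: pivot 1 → sign +
step 1: pivot -2 → sign −
signature = (1, 1, 0)

Answer: (1, 1, 0)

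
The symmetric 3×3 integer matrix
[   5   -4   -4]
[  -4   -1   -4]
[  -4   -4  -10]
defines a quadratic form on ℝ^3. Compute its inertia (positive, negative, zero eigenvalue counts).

Answer: (1, 2, 0)

Derivation:
step 0: pivot 5 → sign +
step 1: pivot -21/5 → sign −
step 2: pivot -6/7 → sign −
signature = (1, 2, 0)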